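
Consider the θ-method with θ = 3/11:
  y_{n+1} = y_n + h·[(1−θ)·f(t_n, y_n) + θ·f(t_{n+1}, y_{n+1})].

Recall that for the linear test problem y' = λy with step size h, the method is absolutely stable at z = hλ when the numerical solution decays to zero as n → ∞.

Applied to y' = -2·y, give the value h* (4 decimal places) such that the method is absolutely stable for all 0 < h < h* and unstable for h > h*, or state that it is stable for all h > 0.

On y'=λy, z=hλ:
  y_{n+1} = y_n + z·[8/11·y_n + 3/11·y_{n+1}] ⇒ (1 − 3/11z)y_{n+1} = (1 + 8/11z)y_n
  so R(z) = (1 + 8/11z)/(1 − 3/11z).

Boundary: |R(x)|=1, x<0.
x=-0.95: |R|=0.2455
R=−1: 1+8/11x = −1+3/11x ⇒ -5/11x=2 ⇒ x=2/(-5/11)=-4.4000
Confirm numerically:
  x=-4.370: |R|=0.99378 <1
  x=-4.023: |R|=0.91829 <1
  x=-2.394: |R|=0.44836 <1
  x=-4.755: |R|=1.07026 >1
  x=-4.666: |R|=1.05320 >1
  x=-4.558: |R|=1.03202 >1
So |R|<1 on (-4.4000, 0).

(-4.4000,0); λ=-2 ⇒ h* = (22/5)/2 = 2.2000.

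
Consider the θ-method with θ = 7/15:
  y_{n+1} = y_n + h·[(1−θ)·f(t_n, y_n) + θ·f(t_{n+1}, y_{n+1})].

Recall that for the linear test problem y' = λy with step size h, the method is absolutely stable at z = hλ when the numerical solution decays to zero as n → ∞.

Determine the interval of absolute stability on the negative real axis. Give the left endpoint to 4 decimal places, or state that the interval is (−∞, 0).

Test eqn y'=λy, z=hλ:
  y_{n+1} = y_n + z·[8/15·y_n + 7/15·y_{n+1}] ⇒ (1 − 7/15z)y_{n+1} = (1 + 8/15z)y_n
  R(z) = (1 + 8/15z)/(1 − 7/15z).

Need |R(x)|<1, x<0.
x=-0.59: |R|=0.5374
R=−1: 1+8/15x = −1+7/15x ⇒ -1/15x=2 ⇒ x=2/(-1/15)=-30.0000
Confirm numerically:
  x=-29.904: |R|=0.99957 <1
  x=-24.876: |R|=0.97291 <1
  x=-21.998: |R|=0.95265 <1
  x=-18.779: |R|=0.92338 <1
  x=-30.177: |R|=1.00078 >1
  x=-30.117: |R|=1.00052 >1
  x=-30.057: |R|=1.00025 >1
Stable set (-30.0000, 0).

z∈(-30.0000,0).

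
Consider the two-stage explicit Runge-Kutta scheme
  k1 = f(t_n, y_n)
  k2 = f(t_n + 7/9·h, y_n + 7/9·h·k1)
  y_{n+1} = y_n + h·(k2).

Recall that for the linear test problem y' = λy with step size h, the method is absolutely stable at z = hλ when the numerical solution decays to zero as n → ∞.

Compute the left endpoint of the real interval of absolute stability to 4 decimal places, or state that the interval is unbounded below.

z* = -1.2857.

Set f=λy, z=hλ:
  k1=λy_n ⇒ h·k1=z·y_n;  k2=λ(1+7/9z)y_n ⇒ h·k2=z(1+7/9z)y_n
  y_{n+1}/y_n = 1 + z(1+7/9z) = 1 + z + 7/9z²
  Hence R(z) = 1 + z + 7/9z².

Solve |R(x)|<1 on ℝ⁻.
x=-1.45: |R|=1.1853
R=1: x+7/9x²=0 ⇒ x=−9/7=-1.2857; min R=1−1/(4·7/9)=0.6786>−1
Confirm numerically:
  x=-1.013: |R|=0.78513 <1
  x=-0.850: |R|=0.71194 <1
  x=-0.777: |R|=0.69257 <1
  x=-1.728: |R|=1.59443 >1
  x=-1.359: |R|=1.07746 >1
Stable set (-1.2857, 0).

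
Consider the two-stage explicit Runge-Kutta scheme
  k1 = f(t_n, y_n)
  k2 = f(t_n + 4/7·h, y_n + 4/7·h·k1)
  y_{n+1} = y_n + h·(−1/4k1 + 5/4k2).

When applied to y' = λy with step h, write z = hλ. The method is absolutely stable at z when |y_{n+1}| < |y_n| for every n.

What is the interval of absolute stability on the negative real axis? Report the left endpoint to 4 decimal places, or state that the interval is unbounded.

On y'=λy, z=hλ:
  k1=λy_n ⇒ h·k1=z·y_n;  k2=λ(1+4/7z)y_n ⇒ h·k2=z(1+4/7z)y_n
  y_{n+1}/y_n = 1 − 1/4z + 5/4z(1+4/7z) = 1 + z + 5/7z²
  so R(z) = 1 + z + 5/7z².

Boundary: |R(x)|=1, x<0.
x=-1.57: |R|=1.1906
R=1: x+5/7x²=0 ⇒ x=−7/5=-1.4000; min R=1−1/(4·5/7)=0.6500>−1
Confirm numerically:
  x=-1.144: |R|=0.79081 <1
  x=-0.961: |R|=0.69866 <1
  x=-0.655: |R|=0.65145 <1
  x=-0.639: |R|=0.65266 <1
  x=-1.845: |R|=1.58645 >1
  x=-1.670: |R|=1.32207 >1
  x=-1.521: |R|=1.13146 >1
So |R|<1 on (-1.4000, 0).

z∈(-1.4000,0).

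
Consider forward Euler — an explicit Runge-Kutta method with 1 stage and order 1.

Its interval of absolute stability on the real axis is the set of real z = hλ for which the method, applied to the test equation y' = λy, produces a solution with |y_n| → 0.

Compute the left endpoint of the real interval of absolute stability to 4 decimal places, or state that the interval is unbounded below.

left endpoint -2.0000.

Test eqn y'=λy, z=hλ:
  order 1, 1-stage ⇒ R(z)=1+z
  (e.g. R(-0.78)=0.22000, |R|=0.22000)

Boundary: |R(x)|=1, x<0.
x=-0.78: |R|=0.2200
|R(-1.96)|=0.9600 |R(-1.61)|=0.6100 |R(-1.27)|=0.2700
Bisect:
  x_lo=-2.8903 |R|=1.8903  x_hi=-0.3774 |R|=0.6226
  mid=-1.63384 |R|=0.63384 →hi
  mid=-2.26205 |R|=1.26205 →lo
  mid=-1.94794 |R|=0.94794 →hi
  mid=-2.10499 |R|=1.10499 →lo
  mid=-2.02647 |R|=1.02647 →lo
  mid=-1.98720 |R|=0.98720 →hi
  mid=-2.00683 |R|=1.00683 →lo
  ...
  [-2.00009,-1.99993] ⇒ x*=-2.0000
So |R|<1 on (-2.0000, 0).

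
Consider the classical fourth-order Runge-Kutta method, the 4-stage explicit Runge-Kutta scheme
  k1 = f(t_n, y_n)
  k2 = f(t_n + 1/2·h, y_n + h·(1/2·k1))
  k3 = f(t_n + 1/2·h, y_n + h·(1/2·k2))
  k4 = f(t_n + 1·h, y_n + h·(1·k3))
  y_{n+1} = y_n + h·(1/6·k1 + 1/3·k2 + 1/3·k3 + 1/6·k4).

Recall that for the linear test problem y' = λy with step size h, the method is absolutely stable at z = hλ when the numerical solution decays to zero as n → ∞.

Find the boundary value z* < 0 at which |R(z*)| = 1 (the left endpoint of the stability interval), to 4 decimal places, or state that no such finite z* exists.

On y'=λy, z=hλ:
  order 4, 4-stage ⇒ R(z)=1+z+z^2/2+z^3/6+z^4/24
  (e.g. R(-1.78)=0.28252, |R|=0.28252)

Find x<0 with |R(x)|<1.
x=-1.78: |R|=0.2825
|R(-3.14)|=1.6804 |R(-2.29)|=0.4764 |R(-2.26)|=0.4569
Bisect:
  x_lo=-3.6788 |R|=3.4217  x_hi=-0.1088 |R|=0.8969
  mid=-1.89381 |R|=0.30338 →hi
  mid=-2.78631 |R|=1.00153 →lo
  mid=-2.34006 |R|=0.51162 →hi
  mid=-2.56318 |R|=0.71361 →hi
  mid=-2.67475 |R|=0.84573 →hi
  mid=-2.73053 |R|=0.92052 →hi
  mid=-2.75842 |R|=0.96023 →hi
  mid=-2.77236 |R|=0.98068 →hi
  mid=-2.77934 |R|=0.99105 →hi
  ...
  [-2.78544,-2.78522] ⇒ x*=-2.7853
So |R|<1 on (-2.7853, 0).

z* = -2.7853.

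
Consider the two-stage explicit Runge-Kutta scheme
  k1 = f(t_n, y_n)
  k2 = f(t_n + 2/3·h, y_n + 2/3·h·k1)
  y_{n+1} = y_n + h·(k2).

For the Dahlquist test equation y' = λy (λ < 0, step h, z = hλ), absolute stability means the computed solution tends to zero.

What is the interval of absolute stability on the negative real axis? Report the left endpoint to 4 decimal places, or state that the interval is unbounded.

With y'=λy (z=hλ):
  k1=λy_n ⇒ h·k1=z·y_n;  k2=λ(1+2/3z)y_n ⇒ h·k2=z(1+2/3z)y_n
  y_{n+1}/y_n = 1 + z(1+2/3z) = 1 + z + 2/3z²
  ⇒ R(z) = 1 + z + 2/3z².

Find x<0 with |R(x)|<1.
x=-1.41: |R|=0.9154
R=1: x+2/3x²=0 ⇒ x=−3/2=-1.5000; min R=1−1/(4·2/3)=0.6250>−1
Confirm numerically:
  x=-1.208: |R|=0.76484 <1
  x=-0.999: |R|=0.66633 <1
  x=-0.929: |R|=0.64636 <1
  x=-0.663: |R|=0.63005 <1
  x=-1.966: |R|=1.61077 >1
  x=-1.692: |R|=1.21658 >1
Stable set (-1.5000, 0).

(-1.5000, 0).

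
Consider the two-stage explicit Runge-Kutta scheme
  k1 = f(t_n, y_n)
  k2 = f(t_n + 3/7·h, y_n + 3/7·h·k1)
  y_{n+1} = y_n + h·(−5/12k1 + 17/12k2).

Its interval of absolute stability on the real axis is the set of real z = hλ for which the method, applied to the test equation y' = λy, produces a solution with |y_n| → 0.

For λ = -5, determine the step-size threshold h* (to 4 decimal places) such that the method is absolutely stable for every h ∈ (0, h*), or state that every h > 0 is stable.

With y'=λy (z=hλ):
  k1=λy_n ⇒ h·k1=z·y_n;  k2=λ(1+3/7z)y_n ⇒ h·k2=z(1+3/7z)y_n
  y_{n+1}/y_n = 1 − 5/12z + 17/12z(1+3/7z) = 1 + z + 17/28z²
  Hence R(z) = 1 + z + 17/28z².

Boundary: |R(x)|=1, x<0.
x=-0.58: |R|=0.6242
R=1: x+17/28x²=0 ⇒ x=−28/17=-1.6471; min R=1−1/(4·17/28)=0.5882>−1
Confirm numerically:
  x=-1.529: |R|=0.89040 <1
  x=-1.350: |R|=0.75652 <1
  x=-1.146: |R|=0.65137 <1
  x=-2.202: |R|=1.74192 >1
  x=-2.088: |R|=1.55899 >1
So |R|<1 on (-1.6471, 0).

(-1.6471,0); λ=-5 ⇒ h* = (28/17)/5 = 0.3294.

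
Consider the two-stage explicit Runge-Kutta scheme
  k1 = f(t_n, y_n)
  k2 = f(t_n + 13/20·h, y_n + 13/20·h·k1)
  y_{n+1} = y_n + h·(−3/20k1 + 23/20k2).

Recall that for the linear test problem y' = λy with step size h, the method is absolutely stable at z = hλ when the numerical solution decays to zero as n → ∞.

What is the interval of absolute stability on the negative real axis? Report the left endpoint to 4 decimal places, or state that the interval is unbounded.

z∈(-1.3378,0).

Set f=λy, z=hλ:
  k1=λy_n ⇒ h·k1=z·y_n;  k2=λ(1+13/20z)y_n ⇒ h·k2=z(1+13/20z)y_n
  y_{n+1}/y_n = 1 − 3/20z + 23/20z(1+13/20z) = 1 + z + 299/400z²
  ⇒ R(z) = 1 + z + 299/400z².

Boundary: |R(x)|=1, x<0.
x=-1.17: |R|=0.8533
R=1: x+299/400x²=0 ⇒ x=−400/299=-1.3378; min R=1−1/(4·299/400)=0.6656>−1
Confirm numerically:
  x=-1.154: |R|=0.84146 <1
  x=-1.103: |R|=0.80642 <1
  x=-1.020: |R|=0.75770 <1
  x=-0.633: |R|=0.66652 <1
  x=-1.487: |R|=1.16585 >1
  x=-1.443: |R|=1.11348 >1
So |R|<1 on (-1.3378, 0).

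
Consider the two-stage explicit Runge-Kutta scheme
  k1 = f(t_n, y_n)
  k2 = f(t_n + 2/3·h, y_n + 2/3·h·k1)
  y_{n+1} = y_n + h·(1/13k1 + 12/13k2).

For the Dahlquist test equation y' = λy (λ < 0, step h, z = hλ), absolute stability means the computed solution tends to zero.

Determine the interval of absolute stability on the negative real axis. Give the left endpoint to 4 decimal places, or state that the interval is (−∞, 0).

Test eqn y'=λy, z=hλ:
  k1=λy_n ⇒ h·k1=z·y_n;  k2=λ(1+2/3z)y_n ⇒ h·k2=z(1+2/3z)y_n
  y_{n+1}/y_n = 1 + 1/13z + 12/13z(1+2/3z) = 1 + z + 8/13z²
  Hence R(z) = 1 + z + 8/13z².

Need |R(x)|<1, x<0.
x=-0.87: |R|=0.5958
R=1: x+8/13x²=0 ⇒ x=−13/8=-1.6250; min R=1−1/(4·8/13)=0.5938>−1
Confirm numerically:
  x=-1.011: |R|=0.61800 <1
  x=-0.732: |R|=0.59774 <1
  x=-0.675: |R|=0.60538 <1
  x=-2.038: |R|=1.51797 >1
  x=-1.841: |R|=1.24471 >1
  x=-1.699: |R|=1.07737 >1
Interval (-1.6250, 0).

(-1.6250, 0).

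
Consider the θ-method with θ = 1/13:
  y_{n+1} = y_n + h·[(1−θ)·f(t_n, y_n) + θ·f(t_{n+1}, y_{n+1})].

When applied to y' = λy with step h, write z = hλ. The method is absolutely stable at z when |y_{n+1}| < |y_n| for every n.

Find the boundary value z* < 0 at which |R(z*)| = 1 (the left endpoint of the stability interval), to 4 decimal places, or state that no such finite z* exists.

Set f=λy, z=hλ:
  y_{n+1} = y_n + z·[12/13·y_n + 1/13·y_{n+1}] ⇒ (1 − 1/13z)y_{n+1} = (1 + 12/13z)y_n
  Hence R(z) = (1 + 12/13z)/(1 − 1/13z).

Boundary: |R(x)|=1, x<0.
x=-1.1: |R|=0.0142
R=−1: 1+12/13x = −1+1/13x ⇒ -11/13x=2 ⇒ x=2/(-11/13)=-2.3636
Confirm numerically:
  x=-2.125: |R|=0.82645 <1
  x=-1.259: |R|=0.14784 <1
  x=-1.162: |R|=0.06666 <1
  x=-1.049: |R|=0.02933 <1
  x=-2.703: |R|=1.23773 >1
  x=-2.586: |R|=1.15694 >1
  x=-2.421: |R|=1.04092 >1
Stable set (-2.3636, 0).

z* = -2.3636.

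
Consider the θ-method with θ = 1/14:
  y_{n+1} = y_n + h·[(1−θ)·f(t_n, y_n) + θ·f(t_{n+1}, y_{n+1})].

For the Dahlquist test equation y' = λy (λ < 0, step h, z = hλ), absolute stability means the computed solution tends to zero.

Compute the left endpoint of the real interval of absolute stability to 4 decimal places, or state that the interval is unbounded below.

With y'=λy (z=hλ):
  y_{n+1} = y_n + z·[13/14·y_n + 1/14·y_{n+1}] ⇒ (1 − 1/14z)y_{n+1} = (1 + 13/14z)y_n
  R(z) = (1 + 13/14z)/(1 − 1/14z).

Find x<0 with |R(x)|<1.
x=-1.61: |R|=0.4439
R=−1: 1+13/14x = −1+1/14x ⇒ -6/7x=2 ⇒ x=2/(-6/7)=-2.3333
Confirm numerically:
  x=-2.059: |R|=0.79501 <1
  x=-1.936: |R|=0.70080 <1
  x=-1.631: |R|=0.46082 <1
  x=-2.880: |R|=1.38863 >1
  x=-2.878: |R|=1.38725 >1
  x=-2.696: |R|=1.26066 >1
So |R|<1 on (-2.3333, 0).

left endpoint -2.3333.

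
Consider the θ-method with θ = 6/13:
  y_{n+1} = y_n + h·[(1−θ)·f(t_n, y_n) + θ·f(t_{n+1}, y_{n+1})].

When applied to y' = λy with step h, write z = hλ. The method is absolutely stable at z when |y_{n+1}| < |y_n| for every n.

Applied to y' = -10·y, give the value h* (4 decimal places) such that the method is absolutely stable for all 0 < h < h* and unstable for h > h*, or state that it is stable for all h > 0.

(-26.0000,0); λ=-10 ⇒ h* = (26)/10 = 2.6000.

Set f=λy, z=hλ:
  y_{n+1} = y_n + z·[7/13·y_n + 6/13·y_{n+1}] ⇒ (1 − 6/13z)y_{n+1} = (1 + 7/13z)y_n
  so R(z) = (1 + 7/13z)/(1 − 6/13z).

Need |R(x)|<1, x<0.
x=-1.33: |R|=0.1759
R=−1: 1+7/13x = −1+6/13x ⇒ -1/13x=2 ⇒ x=2/(-1/13)=-26.0000
Confirm numerically:
  x=-23.380: |R|=0.98291 <1
  x=-22.641: |R|=0.97743 <1
  x=-21.644: |R|=0.96951 <1
  x=-19.394: |R|=0.94893 <1
  x=-26.391: |R|=1.00228 >1
  x=-26.224: |R|=1.00131 >1
So |R|<1 on (-26.0000, 0).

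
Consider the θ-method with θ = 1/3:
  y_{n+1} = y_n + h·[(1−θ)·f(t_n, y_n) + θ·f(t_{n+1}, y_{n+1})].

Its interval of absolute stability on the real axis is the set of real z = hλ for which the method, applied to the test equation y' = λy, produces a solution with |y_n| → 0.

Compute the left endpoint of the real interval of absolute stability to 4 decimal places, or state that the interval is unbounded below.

With y'=λy (z=hλ):
  y_{n+1} = y_n + z·[2/3·y_n + 1/3·y_{n+1}] ⇒ (1 − 1/3z)y_{n+1} = (1 + 2/3z)y_n
  Hence R(z) = (1 + 2/3z)/(1 − 1/3z).

Solve |R(x)|<1 on ℝ⁻.
x=-0.98: |R|=0.2613
R=−1: 1+2/3x = −1+1/3x ⇒ -1/3x=2 ⇒ x=2/(-1/3)=-6.0000
Confirm numerically:
  x=-5.609: |R|=0.95458 <1
  x=-3.537: |R|=0.62322 <1
  x=-2.854: |R|=0.46259 <1
  x=-6.515: |R|=1.05413 >1
  x=-6.447: |R|=1.04732 >1
Interval (-6.0000, 0).

left endpoint -6.0000.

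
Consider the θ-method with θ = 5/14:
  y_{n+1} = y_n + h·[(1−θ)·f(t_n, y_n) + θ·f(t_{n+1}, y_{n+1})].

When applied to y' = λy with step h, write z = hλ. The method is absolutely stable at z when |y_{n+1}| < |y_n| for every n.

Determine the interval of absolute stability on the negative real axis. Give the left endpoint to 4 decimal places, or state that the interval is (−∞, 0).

Test eqn y'=λy, z=hλ:
  y_{n+1} = y_n + z·[9/14·y_n + 5/14·y_{n+1}] ⇒ (1 − 5/14z)y_{n+1} = (1 + 9/14z)y_n
  so R(z) = (1 + 9/14z)/(1 − 5/14z).

Solve |R(x)|<1 on ℝ⁻.
x=-1.35: |R|=0.0892
R=−1: 1+9/14x = −1+5/14x ⇒ -2/7x=2 ⇒ x=2/(-2/7)=-7.0000
Confirm numerically:
  x=-5.971: |R|=0.90615 <1
  x=-4.432: |R|=0.71593 <1
  x=-2.988: |R|=0.44547 <1
  x=-7.589: |R|=1.04536 >1
  x=-7.226: |R|=1.01803 >1
  x=-7.125: |R|=1.01008 >1
Stable set (-7.0000, 0).

(-7.0000, 0).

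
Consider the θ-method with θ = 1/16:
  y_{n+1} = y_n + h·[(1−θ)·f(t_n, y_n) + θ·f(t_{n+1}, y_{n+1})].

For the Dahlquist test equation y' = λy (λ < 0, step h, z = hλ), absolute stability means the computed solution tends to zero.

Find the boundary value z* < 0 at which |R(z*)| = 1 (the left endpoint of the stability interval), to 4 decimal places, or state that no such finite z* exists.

Test eqn y'=λy, z=hλ:
  y_{n+1} = y_n + z·[15/16·y_n + 1/16·y_{n+1}] ⇒ (1 − 1/16z)y_{n+1} = (1 + 15/16z)y_n
  R(z) = (1 + 15/16z)/(1 − 1/16z).

Need |R(x)|<1, x<0.
x=-1.27: |R|=0.1766
R=−1: 1+15/16x = −1+1/16x ⇒ -7/8x=2 ⇒ x=2/(-7/8)=-2.2857
Confirm numerically:
  x=-1.492: |R|=0.36474 <1
  x=-1.410: |R|=0.29581 <1
  x=-1.216: |R|=0.13011 <1
  x=-1.182: |R|=0.10069 <1
  x=-2.802: |R|=1.38443 >1
  x=-2.706: |R|=1.31455 >1
  x=-2.650: |R|=1.27346 >1
Interval (-2.2857, 0).

left endpoint -2.2857.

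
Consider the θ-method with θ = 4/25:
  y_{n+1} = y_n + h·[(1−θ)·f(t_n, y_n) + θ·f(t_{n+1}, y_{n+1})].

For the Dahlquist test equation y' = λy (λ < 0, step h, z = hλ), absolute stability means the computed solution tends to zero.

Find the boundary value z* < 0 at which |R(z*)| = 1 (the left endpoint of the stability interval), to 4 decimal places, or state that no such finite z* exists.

left endpoint -2.9412.

On y'=λy, z=hλ:
  y_{n+1} = y_n + z·[21/25·y_n + 4/25·y_{n+1}] ⇒ (1 − 4/25z)y_{n+1} = (1 + 21/25z)y_n
  ⇒ R(z) = (1 + 21/25z)/(1 − 4/25z).

Solve |R(x)|<1 on ℝ⁻.
x=-1.7: |R|=0.3365
R=−1: 1+21/25x = −1+4/25x ⇒ -17/25x=2 ⇒ x=2/(-17/25)=-2.9412
Confirm numerically:
  x=-2.770: |R|=0.91935 <1
  x=-2.494: |R|=0.78265 <1
  x=-2.447: |R|=0.75851 <1
  x=-1.323: |R|=0.09187 <1
  x=-3.416: |R|=1.20877 >1
  x=-3.040: |R|=1.04521 >1
Interval (-2.9412, 0).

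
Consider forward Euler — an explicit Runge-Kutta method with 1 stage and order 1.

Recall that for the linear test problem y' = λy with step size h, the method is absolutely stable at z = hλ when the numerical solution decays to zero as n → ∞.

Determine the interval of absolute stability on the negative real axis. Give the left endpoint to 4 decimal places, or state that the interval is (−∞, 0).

With y'=λy (z=hλ):
  order 1, 1-stage ⇒ R(z)=1+z
  (e.g. R(-1.76)=-0.76000, |R|=0.76000)

Boundary: |R(x)|=1, x<0.
x=-1.76: |R|=0.7600
|R(-1.68)|=0.6800 |R(-1.66)|=0.6600 |R(-0.53)|=0.4700
Bisect:
  x_lo=-2.8193 |R|=1.8193  x_hi=-0.1121 |R|=0.8879
  mid=-1.46573 |R|=0.46573 →hi
  mid=-2.14252 |R|=1.14252 →lo
  mid=-1.80412 |R|=0.80412 →hi
  mid=-1.97332 |R|=0.97332 →hi
  mid=-2.05792 |R|=1.05792 →lo
  mid=-2.01562 |R|=1.01562 →lo
  mid=-1.99447 |R|=0.99447 →hi
  mid=-2.00505 |R|=1.00505 →lo
  mid=-1.99976 |R|=0.99976 →hi
  mid=-2.00240 |R|=1.00240 →lo
  ...
  [-2.00009,-1.99993] ⇒ x*=-2.0000
Interval (-2.0000, 0).

(-2.0000, 0).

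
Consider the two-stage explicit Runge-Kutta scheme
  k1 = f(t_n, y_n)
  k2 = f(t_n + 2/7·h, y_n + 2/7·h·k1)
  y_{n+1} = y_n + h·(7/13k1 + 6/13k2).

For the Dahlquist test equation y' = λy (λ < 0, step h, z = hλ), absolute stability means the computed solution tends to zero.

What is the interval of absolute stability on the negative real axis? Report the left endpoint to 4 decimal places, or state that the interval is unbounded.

Set f=λy, z=hλ:
  k1=λy_n ⇒ h·k1=z·y_n;  k2=λ(1+2/7z)y_n ⇒ h·k2=z(1+2/7z)y_n
  y_{n+1}/y_n = 1 + 7/13z + 6/13z(1+2/7z) = 1 + z + 12/91z²
  Hence R(z) = 1 + z + 12/91z².

Need |R(x)|<1, x<0.
x=-1.28: |R|=0.0639
R=1: x+12/91x²=0 ⇒ x=−91/12=-7.5833; min R=1−1/(4·12/91)=-0.8958>−1
Confirm numerically:
  x=-4.939: |R|=0.72225 <1
  x=-4.709: |R|=0.78487 <1
  x=-3.634: |R|=0.89256 <1
  x=-7.995: |R|=1.43401 >1
  x=-7.893: |R|=1.32231 >1
  x=-7.802: |R|=1.22497 >1
Interval (-7.5833, 0).

(-7.5833, 0).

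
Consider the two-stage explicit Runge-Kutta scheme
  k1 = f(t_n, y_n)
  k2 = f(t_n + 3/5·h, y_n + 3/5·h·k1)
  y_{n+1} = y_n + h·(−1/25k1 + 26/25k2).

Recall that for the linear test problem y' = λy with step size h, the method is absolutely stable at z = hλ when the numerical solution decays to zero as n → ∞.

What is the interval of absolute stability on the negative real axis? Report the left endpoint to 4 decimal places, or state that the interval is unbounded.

On y'=λy, z=hλ:
  k1=λy_n ⇒ h·k1=z·y_n;  k2=λ(1+3/5z)y_n ⇒ h·k2=z(1+3/5z)y_n
  y_{n+1}/y_n = 1 − 1/25z + 26/25z(1+3/5z) = 1 + z + 78/125z²
  Hence R(z) = 1 + z + 78/125z².

Find x<0 with |R(x)|<1.
x=-1.7: |R|=1.1034
R=1: x+78/125x²=0 ⇒ x=−125/78=-1.6026; min R=1−1/(4·78/125)=0.5994>−1
Confirm numerically:
  x=-1.326: |R|=0.77116 <1
  x=-1.166: |R|=0.68236 <1
  x=-0.917: |R|=0.60771 <1
  x=-2.102: |R|=1.65508 >1
  x=-1.802: |R|=1.22426 >1
  x=-1.668: |R|=1.06811 >1
Interval (-1.6026, 0).

(-1.6026, 0).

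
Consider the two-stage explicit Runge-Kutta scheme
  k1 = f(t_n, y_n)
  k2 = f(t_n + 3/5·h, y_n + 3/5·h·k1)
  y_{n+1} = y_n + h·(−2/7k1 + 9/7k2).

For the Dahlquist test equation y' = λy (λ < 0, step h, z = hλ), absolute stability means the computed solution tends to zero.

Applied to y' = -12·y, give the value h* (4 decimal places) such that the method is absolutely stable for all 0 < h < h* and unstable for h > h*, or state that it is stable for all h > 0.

(-1.2963,0); λ=-12 ⇒ h* = (35/27)/12 = 0.1080.

Test eqn y'=λy, z=hλ:
  k1=λy_n ⇒ h·k1=z·y_n;  k2=λ(1+3/5z)y_n ⇒ h·k2=z(1+3/5z)y_n
  y_{n+1}/y_n = 1 − 2/7z + 9/7z(1+3/5z) = 1 + z + 27/35z²
  so R(z) = 1 + z + 27/35z².

Find x<0 with |R(x)|<1.
x=-1.03: |R|=0.7884
R=1: x+27/35x²=0 ⇒ x=−35/27=-1.2963; min R=1−1/(4·27/35)=0.6759>−1
Confirm numerically:
  x=-1.054: |R|=0.80299 <1
  x=-0.872: |R|=0.71458 <1
  x=-0.787: |R|=0.69080 <1
  x=-1.508: |R|=1.24628 >1
  x=-1.411: |R|=1.12485 >1
So |R|<1 on (-1.2963, 0).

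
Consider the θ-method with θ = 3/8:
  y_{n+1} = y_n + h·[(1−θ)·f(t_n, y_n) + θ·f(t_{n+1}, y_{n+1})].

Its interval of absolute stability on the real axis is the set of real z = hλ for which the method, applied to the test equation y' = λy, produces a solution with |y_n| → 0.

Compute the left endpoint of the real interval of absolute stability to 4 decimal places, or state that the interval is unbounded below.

left endpoint -8.0000.

With y'=λy (z=hλ):
  y_{n+1} = y_n + z·[5/8·y_n + 3/8·y_{n+1}] ⇒ (1 − 3/8z)y_{n+1} = (1 + 5/8z)y_n
  ⇒ R(z) = (1 + 5/8z)/(1 − 3/8z).

Boundary: |R(x)|=1, x<0.
x=-0.78: |R|=0.3965
R=−1: 1+5/8x = −1+3/8x ⇒ -1/4x=2 ⇒ x=2/(-1/4)=-8.0000
Confirm numerically:
  x=-6.339: |R|=0.87704 <1
  x=-6.281: |R|=0.87192 <1
  x=-4.763: |R|=0.70954 <1
  x=-8.507: |R|=1.03025 >1
  x=-8.240: |R|=1.01467 >1
  x=-8.131: |R|=1.00809 >1
So |R|<1 on (-8.0000, 0).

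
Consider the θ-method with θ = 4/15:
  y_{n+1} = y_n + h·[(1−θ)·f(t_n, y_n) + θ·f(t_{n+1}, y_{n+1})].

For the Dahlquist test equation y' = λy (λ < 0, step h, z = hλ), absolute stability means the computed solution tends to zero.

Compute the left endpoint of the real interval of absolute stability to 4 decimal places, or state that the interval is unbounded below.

z* = -4.2857.

Test eqn y'=λy, z=hλ:
  y_{n+1} = y_n + z·[11/15·y_n + 4/15·y_{n+1}] ⇒ (1 − 4/15z)y_{n+1} = (1 + 11/15z)y_n
  Hence R(z) = (1 + 11/15z)/(1 − 4/15z).

Find x<0 with |R(x)|<1.
x=-1.43: |R|=0.0352
R=−1: 1+11/15x = −1+4/15x ⇒ -7/15x=2 ⇒ x=2/(-7/15)=-4.2857
Confirm numerically:
  x=-3.806: |R|=0.88890 <1
  x=-2.428: |R|=0.47378 <1
  x=-2.359: |R|=0.44807 <1
  x=-4.726: |R|=1.09090 >1
  x=-4.545: |R|=1.05470 >1
Stable set (-4.2857, 0).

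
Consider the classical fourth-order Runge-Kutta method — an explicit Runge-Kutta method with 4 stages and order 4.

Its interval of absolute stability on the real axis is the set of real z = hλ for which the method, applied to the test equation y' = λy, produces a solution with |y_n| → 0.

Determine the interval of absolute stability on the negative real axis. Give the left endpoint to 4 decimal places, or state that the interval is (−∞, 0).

Set f=λy, z=hλ:
  order 4, 4-stage ⇒ R(z)=1+z+z^2/2+z^3/6+z^4/24
  (e.g. R(-1.54)=0.27144, |R|=0.27144)

Find x<0 with |R(x)|<1.
x=-1.54: |R|=0.2714
|R(-2.74)|=0.9338 |R(-1.2)|=0.3184 |R(-0.71)|=0.4930
Bisect:
  x_lo=-3.4872 |R|=2.6868  x_hi=-0.1415 |R|=0.8681
  mid=-1.81433 |R|=0.28766 →hi
  mid=-2.65074 |R|=0.81538 →hi
  mid=-3.06895 |R|=1.51894 →lo
  mid=-2.85984 |R|=1.11834 →lo
  mid=-2.75529 |R|=0.95570 →hi
  mid=-2.80757 |R|=1.03410 →lo
  mid=-2.78143 |R|=0.99419 →hi
  mid=-2.79450 |R|=1.01397 →lo
  ...
  [-2.78531,-2.78511] ⇒ x*=-2.7853
Stable set (-2.7853, 0).

(-2.7853, 0).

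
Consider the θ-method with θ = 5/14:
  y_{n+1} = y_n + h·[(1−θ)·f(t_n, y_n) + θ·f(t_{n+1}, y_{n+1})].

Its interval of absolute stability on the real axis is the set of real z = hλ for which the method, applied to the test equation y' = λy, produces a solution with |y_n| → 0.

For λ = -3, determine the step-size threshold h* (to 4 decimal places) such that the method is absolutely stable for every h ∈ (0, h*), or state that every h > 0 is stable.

With y'=λy (z=hλ):
  y_{n+1} = y_n + z·[9/14·y_n + 5/14·y_{n+1}] ⇒ (1 − 5/14z)y_{n+1} = (1 + 9/14z)y_n
  R(z) = (1 + 9/14z)/(1 − 5/14z).

Boundary: |R(x)|=1, x<0.
x=-0.4: |R|=0.6500
R=−1: 1+9/14x = −1+5/14x ⇒ -2/7x=2 ⇒ x=2/(-2/7)=-7.0000
Confirm numerically:
  x=-6.708: |R|=0.97543 <1
  x=-5.126: |R|=0.81085 <1
  x=-2.892: |R|=0.42263 <1
  x=-7.421: |R|=1.03295 >1
  x=-7.273: |R|=1.02168 >1
  x=-7.141: |R|=1.01135 >1
Interval (-7.0000, 0).

(-7.0000,0); λ=-3 ⇒ h* = (7)/3 = 2.3333.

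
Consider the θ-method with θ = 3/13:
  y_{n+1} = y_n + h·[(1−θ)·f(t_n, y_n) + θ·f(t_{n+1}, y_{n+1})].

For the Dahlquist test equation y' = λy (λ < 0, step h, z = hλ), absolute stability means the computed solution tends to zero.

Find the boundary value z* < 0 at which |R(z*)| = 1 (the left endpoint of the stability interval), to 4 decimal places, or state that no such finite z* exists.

z* = -3.7143.

With y'=λy (z=hλ):
  y_{n+1} = y_n + z·[10/13·y_n + 3/13·y_{n+1}] ⇒ (1 − 3/13z)y_{n+1} = (1 + 10/13z)y_n
  Hence R(z) = (1 + 10/13z)/(1 − 3/13z).

Need |R(x)|<1, x<0.
x=-0.5: |R|=0.5517
R=−1: 1+10/13x = −1+3/13x ⇒ -7/13x=2 ⇒ x=2/(-7/13)=-3.7143
Confirm numerically:
  x=-2.340: |R|=0.51948 <1
  x=-1.983: |R|=0.36044 <1
  x=-1.686: |R|=0.21376 <1
  x=-4.099: |R|=1.10646 >1
  x=-3.980: |R|=1.07458 >1
Interval (-3.7143, 0).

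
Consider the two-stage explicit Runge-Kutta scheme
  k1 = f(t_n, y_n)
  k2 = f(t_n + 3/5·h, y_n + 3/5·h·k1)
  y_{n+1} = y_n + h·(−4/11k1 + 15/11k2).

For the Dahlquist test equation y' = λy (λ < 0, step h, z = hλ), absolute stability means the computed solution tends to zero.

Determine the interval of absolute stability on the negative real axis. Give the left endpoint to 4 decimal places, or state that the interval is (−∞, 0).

On y'=λy, z=hλ:
  k1=λy_n ⇒ h·k1=z·y_n;  k2=λ(1+3/5z)y_n ⇒ h·k2=z(1+3/5z)y_n
  y_{n+1}/y_n = 1 − 4/11z + 15/11z(1+3/5z) = 1 + z + 9/11z²
  Hence R(z) = 1 + z + 9/11z².

Need |R(x)|<1, x<0.
x=-1.06: |R|=0.8593
R=1: x+9/11x²=0 ⇒ x=−11/9=-1.2222; min R=1−1/(4·9/11)=0.6944>−1
Confirm numerically:
  x=-1.169: |R|=0.94910 <1
  x=-0.893: |R|=0.75946 <1
  x=-0.713: |R|=0.70294 <1
  x=-0.541: |R|=0.69847 <1
  x=-1.696: |R|=1.65743 >1
  x=-1.251: |R|=1.02946 >1
Interval (-1.2222, 0).

z∈(-1.2222,0).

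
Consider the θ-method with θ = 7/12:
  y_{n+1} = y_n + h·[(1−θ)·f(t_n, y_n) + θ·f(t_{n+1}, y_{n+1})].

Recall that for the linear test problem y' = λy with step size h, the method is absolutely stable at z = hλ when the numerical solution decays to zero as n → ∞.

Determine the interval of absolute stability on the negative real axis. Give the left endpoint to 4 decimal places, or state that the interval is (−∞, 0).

Test eqn y'=λy, z=hλ:
  y_{n+1} = y_n + z·[5/12·y_n + 7/12·y_{n+1}] ⇒ (1 − 7/12z)y_{n+1} = (1 + 5/12z)y_n
  so R(z) = (1 + 5/12z)/(1 − 7/12z).

Boundary: |R(x)|=1, x<0.
x=-1.61: |R|=0.1697
x=-2: |R|=0.0769
x=-10: |R|=0.4634
x=-100: |R|=0.6854
θ=7/12≥1/2 ⇒ |1+5/12x|<|1−7/12x| ∀x<0 ⇒ unbounded interval.

unbounded; (−∞, 0).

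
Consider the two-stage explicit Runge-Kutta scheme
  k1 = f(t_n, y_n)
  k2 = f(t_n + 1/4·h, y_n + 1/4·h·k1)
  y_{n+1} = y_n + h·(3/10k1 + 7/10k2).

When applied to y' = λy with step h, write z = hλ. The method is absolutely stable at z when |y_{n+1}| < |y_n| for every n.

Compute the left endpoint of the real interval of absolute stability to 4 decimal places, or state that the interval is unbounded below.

Test eqn y'=λy, z=hλ:
  k1=λy_n ⇒ h·k1=z·y_n;  k2=λ(1+1/4z)y_n ⇒ h·k2=z(1+1/4z)y_n
  y_{n+1}/y_n = 1 + 3/10z + 7/10z(1+1/4z) = 1 + z + 7/40z²
  Hence R(z) = 1 + z + 7/40z².

Find x<0 with |R(x)|<1.
x=-1.75: |R|=0.2141
R=1: x+7/40x²=0 ⇒ x=−40/7=-5.7143; min R=1−1/(4·7/40)=-0.4286>−1
Confirm numerically:
  x=-4.371: |R|=0.02751 <1
  x=-3.738: |R|=0.29279 <1
  x=-3.564: |R|=0.34113 <1
  x=-6.158: |R|=1.47817 >1
  x=-5.782: |R|=1.06852 >1
Interval (-5.7143, 0).

left endpoint -5.7143.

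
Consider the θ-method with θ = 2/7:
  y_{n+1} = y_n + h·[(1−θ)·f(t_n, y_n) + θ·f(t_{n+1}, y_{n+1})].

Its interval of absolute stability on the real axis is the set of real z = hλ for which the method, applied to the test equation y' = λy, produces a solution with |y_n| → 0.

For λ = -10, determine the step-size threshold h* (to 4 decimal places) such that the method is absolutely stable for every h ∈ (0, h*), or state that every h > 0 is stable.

On y'=λy, z=hλ:
  y_{n+1} = y_n + z·[5/7·y_n + 2/7·y_{n+1}] ⇒ (1 − 2/7z)y_{n+1} = (1 + 5/7z)y_n
  ⇒ R(z) = (1 + 5/7z)/(1 − 2/7z).

Solve |R(x)|<1 on ℝ⁻.
x=-1.55: |R|=0.0743
R=−1: 1+5/7x = −1+2/7x ⇒ -3/7x=2 ⇒ x=2/(-3/7)=-4.6667
Confirm numerically:
  x=-3.425: |R|=0.73105 <1
  x=-2.589: |R|=0.48818 <1
  x=-2.316: |R|=0.39374 <1
  x=-2.185: |R|=0.34521 <1
  x=-5.249: |R|=1.09984 >1
  x=-4.720: |R|=1.00973 >1
Stable set (-4.6667, 0).

(-4.6667,0); λ=-10 ⇒ h* = (14/3)/10 = 0.4667.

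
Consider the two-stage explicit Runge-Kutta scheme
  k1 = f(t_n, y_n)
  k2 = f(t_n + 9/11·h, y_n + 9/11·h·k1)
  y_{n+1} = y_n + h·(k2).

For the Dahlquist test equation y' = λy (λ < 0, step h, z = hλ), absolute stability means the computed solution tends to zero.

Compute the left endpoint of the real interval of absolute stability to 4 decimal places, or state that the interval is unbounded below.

On y'=λy, z=hλ:
  k1=λy_n ⇒ h·k1=z·y_n;  k2=λ(1+9/11z)y_n ⇒ h·k2=z(1+9/11z)y_n
  y_{n+1}/y_n = 1 + z(1+9/11z) = 1 + z + 9/11z²
  ⇒ R(z) = 1 + z + 9/11z².

Boundary: |R(x)|=1, x<0.
x=-1.63: |R|=1.5438
R=1: x+9/11x²=0 ⇒ x=−11/9=-1.2222; min R=1−1/(4·9/11)=0.6944>−1
Confirm numerically:
  x=-1.097: |R|=0.88761 <1
  x=-1.056: |R|=0.85638 <1
  x=-0.806: |R|=0.72552 <1
  x=-0.499: |R|=0.70473 <1
  x=-1.804: |R|=1.85870 >1
  x=-1.623: |R|=1.53220 >1
  x=-1.431: |R|=1.24444 >1
Interval (-1.2222, 0).

z* = -1.2222.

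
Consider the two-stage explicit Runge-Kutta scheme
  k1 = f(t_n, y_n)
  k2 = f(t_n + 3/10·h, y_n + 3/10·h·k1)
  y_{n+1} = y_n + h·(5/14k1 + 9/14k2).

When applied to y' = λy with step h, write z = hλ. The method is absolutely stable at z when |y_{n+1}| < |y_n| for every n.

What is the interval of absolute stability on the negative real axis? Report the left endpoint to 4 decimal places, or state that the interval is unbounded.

(-5.1852, 0).

On y'=λy, z=hλ:
  k1=λy_n ⇒ h·k1=z·y_n;  k2=λ(1+3/10z)y_n ⇒ h·k2=z(1+3/10z)y_n
  y_{n+1}/y_n = 1 + 5/14z + 9/14z(1+3/10z) = 1 + z + 27/140z²
  ⇒ R(z) = 1 + z + 27/140z².

Solve |R(x)|<1 on ℝ⁻.
x=-1.67: |R|=0.1321
R=1: x+27/140x²=0 ⇒ x=−140/27=-5.1852; min R=1−1/(4·27/140)=-0.2963>−1
Confirm numerically:
  x=-4.976: |R|=0.79925 <1
  x=-4.343: |R|=0.29460 <1
  x=-2.684: |R|=0.29468 <1
  x=-5.749: |R|=1.62512 >1
  x=-5.572: |R|=1.41567 >1
  x=-5.431: |R|=1.25747 >1
So |R|<1 on (-5.1852, 0).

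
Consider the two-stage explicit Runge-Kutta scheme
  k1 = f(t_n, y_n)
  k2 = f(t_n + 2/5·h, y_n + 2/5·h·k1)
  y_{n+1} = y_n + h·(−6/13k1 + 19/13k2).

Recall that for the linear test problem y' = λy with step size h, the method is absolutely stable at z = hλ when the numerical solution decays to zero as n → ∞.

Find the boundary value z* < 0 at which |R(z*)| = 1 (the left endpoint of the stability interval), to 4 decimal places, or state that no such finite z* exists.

Test eqn y'=λy, z=hλ:
  k1=λy_n ⇒ h·k1=z·y_n;  k2=λ(1+2/5z)y_n ⇒ h·k2=z(1+2/5z)y_n
  y_{n+1}/y_n = 1 − 6/13z + 19/13z(1+2/5z) = 1 + z + 38/65z²
  so R(z) = 1 + z + 38/65z².

Need |R(x)|<1, x<0.
x=-1.4: |R|=0.7458
R=1: x+38/65x²=0 ⇒ x=−65/38=-1.7105; min R=1−1/(4·38/65)=0.5724>−1
Confirm numerically:
  x=-0.981: |R|=0.58161 <1
  x=-0.790: |R|=0.57486 <1
  x=-0.698: |R|=0.58683 <1
  x=-1.785: |R|=1.07772 >1
  x=-1.750: |R|=1.04038 >1
Interval (-1.7105, 0).

left endpoint -1.7105.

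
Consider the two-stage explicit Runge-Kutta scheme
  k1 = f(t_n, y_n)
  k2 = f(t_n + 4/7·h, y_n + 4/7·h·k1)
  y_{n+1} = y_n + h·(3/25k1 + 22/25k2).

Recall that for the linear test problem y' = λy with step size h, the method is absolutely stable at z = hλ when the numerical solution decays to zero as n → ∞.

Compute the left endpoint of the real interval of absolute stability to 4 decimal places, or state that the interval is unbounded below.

z* = -1.9886.

Set f=λy, z=hλ:
  k1=λy_n ⇒ h·k1=z·y_n;  k2=λ(1+4/7z)y_n ⇒ h·k2=z(1+4/7z)y_n
  y_{n+1}/y_n = 1 + 3/25z + 22/25z(1+4/7z) = 1 + z + 88/175z²
  so R(z) = 1 + z + 88/175z².

Boundary: |R(x)|=1, x<0.
x=-1.24: |R|=0.5332
R=1: x+88/175x²=0 ⇒ x=−175/88=-1.9886; min R=1−1/(4·88/175)=0.5028>−1
Confirm numerically:
  x=-1.693: |R|=0.74831 <1
  x=-1.661: |R|=0.72634 <1
  x=-1.506: |R|=0.63450 <1
  x=-1.460: |R|=0.61189 <1
  x=-2.557: |R|=1.73081 >1
  x=-2.375: |R|=1.46143 >1
  x=-2.186: |R|=1.21695 >1
Interval (-1.9886, 0).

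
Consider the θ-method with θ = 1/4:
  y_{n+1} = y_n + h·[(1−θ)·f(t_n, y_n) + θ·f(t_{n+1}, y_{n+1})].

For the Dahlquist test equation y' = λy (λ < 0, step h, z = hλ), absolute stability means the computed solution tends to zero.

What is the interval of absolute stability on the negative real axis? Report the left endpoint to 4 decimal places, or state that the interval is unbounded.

(-4.0000, 0).

Test eqn y'=λy, z=hλ:
  y_{n+1} = y_n + z·[3/4·y_n + 1/4·y_{n+1}] ⇒ (1 − 1/4z)y_{n+1} = (1 + 3/4z)y_n
  R(z) = (1 + 3/4z)/(1 − 1/4z).

Find x<0 with |R(x)|<1.
x=-1.52: |R|=0.1014
R=−1: 1+3/4x = −1+1/4x ⇒ -1/2x=2 ⇒ x=2/(-1/2)=-4.0000
Confirm numerically:
  x=-3.871: |R|=0.96722 <1
  x=-3.544: |R|=0.87911 <1
  x=-2.169: |R|=0.40639 <1
  x=-1.896: |R|=0.28630 <1
  x=-4.586: |R|=1.13650 >1
  x=-4.383: |R|=1.09138 >1
  x=-4.116: |R|=1.02859 >1
So |R|<1 on (-4.0000, 0).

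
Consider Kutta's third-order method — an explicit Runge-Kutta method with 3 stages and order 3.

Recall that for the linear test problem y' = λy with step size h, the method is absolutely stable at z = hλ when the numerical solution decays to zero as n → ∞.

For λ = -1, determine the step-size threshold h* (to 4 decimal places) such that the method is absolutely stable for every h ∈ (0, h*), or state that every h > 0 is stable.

(-2.5127,0); λ=-1 ⇒ h* = 2.5127.

On y'=λy, z=hλ:
  order 3, 3-stage ⇒ R(z)=1+z+z^2/2+z^3/6
  (e.g. R(-1.25)=0.20573, |R|=0.20573)

Solve |R(x)|<1 on ℝ⁻.
x=-1.25: |R|=0.2057
|R(-2.04)|=0.3741 |R(-1.84)|=0.1855 |R(-0.63)|=0.5268
Bisect:
  x_lo=-2.9172 |R|=1.7997  x_hi=-0.2298 |R|=0.7946
  mid=-1.57348 |R|=0.01516 →hi
  mid=-2.24532 |R|=0.61120 →hi
  mid=-2.58124 |R|=1.11622 →lo
  mid=-2.41328 |R|=0.84378 →hi
  mid=-2.49726 |R|=0.97472 →hi
  mid=-2.53925 |R|=1.04411 →lo
  mid=-2.51825 |R|=1.00908 →lo
  mid=-2.50776 |R|=0.99181 →hi
  mid=-2.51300 |R|=1.00043 →lo
  ...
  [-2.51284,-2.51268] ⇒ x*=-2.5127
Interval (-2.5127, 0).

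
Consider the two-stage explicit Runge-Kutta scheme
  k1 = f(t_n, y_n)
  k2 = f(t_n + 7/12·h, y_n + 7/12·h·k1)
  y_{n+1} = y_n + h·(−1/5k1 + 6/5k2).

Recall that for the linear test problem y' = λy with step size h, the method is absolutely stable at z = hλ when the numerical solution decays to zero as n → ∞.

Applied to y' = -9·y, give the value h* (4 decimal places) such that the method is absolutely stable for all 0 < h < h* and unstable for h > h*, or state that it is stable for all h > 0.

(-1.4286,0); λ=-9 ⇒ h* = (10/7)/9 = 0.1587.

Set f=λy, z=hλ:
  k1=λy_n ⇒ h·k1=z·y_n;  k2=λ(1+7/12z)y_n ⇒ h·k2=z(1+7/12z)y_n
  y_{n+1}/y_n = 1 − 1/5z + 6/5z(1+7/12z) = 1 + z + 7/10z²
  R(z) = 1 + z + 7/10z².

Solve |R(x)|<1 on ℝ⁻.
x=-0.95: |R|=0.6817
R=1: x+7/10x²=0 ⇒ x=−10/7=-1.4286; min R=1−1/(4·7/10)=0.6429>−1
Confirm numerically:
  x=-1.270: |R|=0.85903 <1
  x=-1.061: |R|=0.72700 <1
  x=-0.924: |R|=0.67364 <1
  x=-1.841: |R|=1.53150 >1
  x=-1.763: |R|=1.41272 >1
  x=-1.655: |R|=1.26232 >1
So |R|<1 on (-1.4286, 0).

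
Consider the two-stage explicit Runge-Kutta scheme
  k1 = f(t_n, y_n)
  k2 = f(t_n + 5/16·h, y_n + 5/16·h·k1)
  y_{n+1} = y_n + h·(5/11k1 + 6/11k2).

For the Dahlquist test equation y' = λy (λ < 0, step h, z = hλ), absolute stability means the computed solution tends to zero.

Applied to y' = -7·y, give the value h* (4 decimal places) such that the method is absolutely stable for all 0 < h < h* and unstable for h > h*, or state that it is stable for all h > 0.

Test eqn y'=λy, z=hλ:
  k1=λy_n ⇒ h·k1=z·y_n;  k2=λ(1+5/16z)y_n ⇒ h·k2=z(1+5/16z)y_n
  y_{n+1}/y_n = 1 + 5/11z + 6/11z(1+5/16z) = 1 + z + 15/88z²
  so R(z) = 1 + z + 15/88z².

Find x<0 with |R(x)|<1.
x=-1.05: |R|=0.1379
R=1: x+15/88x²=0 ⇒ x=−88/15=-5.8667; min R=1−1/(4·15/88)=-0.4667>−1
Confirm numerically:
  x=-5.648: |R|=0.78948 <1
  x=-4.502: |R|=0.04723 <1
  x=-2.792: |R|=0.46326 <1
  x=-2.349: |R|=0.40847 <1
  x=-6.132: |R|=1.27733 >1
  x=-5.966: |R|=1.10102 >1
Interval (-5.8667, 0).

(-5.8667,0); λ=-7 ⇒ h* = (88/15)/7 = 0.8381.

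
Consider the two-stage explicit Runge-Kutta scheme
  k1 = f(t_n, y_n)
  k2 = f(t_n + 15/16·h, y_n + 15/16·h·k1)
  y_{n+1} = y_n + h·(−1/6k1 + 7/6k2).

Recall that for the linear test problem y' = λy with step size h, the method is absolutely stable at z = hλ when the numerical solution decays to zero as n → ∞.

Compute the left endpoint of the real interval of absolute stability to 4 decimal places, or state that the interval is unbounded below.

With y'=λy (z=hλ):
  k1=λy_n ⇒ h·k1=z·y_n;  k2=λ(1+15/16z)y_n ⇒ h·k2=z(1+15/16z)y_n
  y_{n+1}/y_n = 1 − 1/6z + 7/6z(1+15/16z) = 1 + z + 35/32z²
  R(z) = 1 + z + 35/32z².

Solve |R(x)|<1 on ℝ⁻.
x=-1.45: |R|=1.8496
R=1: x+35/32x²=0 ⇒ x=−32/35=-0.9143; min R=1−1/(4·35/32)=0.7714>−1
Confirm numerically:
  x=-0.831: |R|=0.92430 <1
  x=-0.408: |R|=0.77407 <1
  x=-0.380: |R|=0.77794 <1
  x=-1.317: |R|=1.58010 >1
  x=-1.282: |R|=1.51560 >1
  x=-1.072: |R|=1.18492 >1
Stable set (-0.9143, 0).

left endpoint -0.9143.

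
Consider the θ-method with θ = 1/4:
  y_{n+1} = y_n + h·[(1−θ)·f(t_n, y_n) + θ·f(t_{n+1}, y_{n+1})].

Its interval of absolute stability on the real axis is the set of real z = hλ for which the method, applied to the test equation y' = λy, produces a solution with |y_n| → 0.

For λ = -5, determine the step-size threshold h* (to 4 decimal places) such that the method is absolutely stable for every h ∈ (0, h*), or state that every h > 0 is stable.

(-4.0000,0); λ=-5 ⇒ h* = (4)/5 = 0.8000.

Set f=λy, z=hλ:
  y_{n+1} = y_n + z·[3/4·y_n + 1/4·y_{n+1}] ⇒ (1 − 1/4z)y_{n+1} = (1 + 3/4z)y_n
  R(z) = (1 + 3/4z)/(1 − 1/4z).

Solve |R(x)|<1 on ℝ⁻.
x=-1.58: |R|=0.1326
R=−1: 1+3/4x = −1+1/4x ⇒ -1/2x=2 ⇒ x=2/(-1/2)=-4.0000
Confirm numerically:
  x=-2.906: |R|=0.68317 <1
  x=-1.918: |R|=0.29638 <1
  x=-1.612: |R|=0.14897 <1
  x=-4.200: |R|=1.04878 >1
  x=-4.171: |R|=1.04186 >1
So |R|<1 on (-4.0000, 0).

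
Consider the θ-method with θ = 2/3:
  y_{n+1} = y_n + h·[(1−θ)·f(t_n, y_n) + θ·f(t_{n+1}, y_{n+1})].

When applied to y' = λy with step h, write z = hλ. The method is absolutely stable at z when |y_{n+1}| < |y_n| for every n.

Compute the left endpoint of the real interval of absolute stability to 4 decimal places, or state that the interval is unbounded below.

Set f=λy, z=hλ:
  y_{n+1} = y_n + z·[1/3·y_n + 2/3·y_{n+1}] ⇒ (1 − 2/3z)y_{n+1} = (1 + 1/3z)y_n
  ⇒ R(z) = (1 + 1/3z)/(1 − 2/3z).

Boundary: |R(x)|=1, x<0.
x=-0.83: |R|=0.4657
x=-2: |R|=0.1429
x=-10: |R|=0.3043
x=-100: |R|=0.4778
θ=2/3≥1/2 ⇒ |1+1/3x|<|1−2/3x| ∀x<0 ⇒ interval (−∞,0).

interval (−∞, 0).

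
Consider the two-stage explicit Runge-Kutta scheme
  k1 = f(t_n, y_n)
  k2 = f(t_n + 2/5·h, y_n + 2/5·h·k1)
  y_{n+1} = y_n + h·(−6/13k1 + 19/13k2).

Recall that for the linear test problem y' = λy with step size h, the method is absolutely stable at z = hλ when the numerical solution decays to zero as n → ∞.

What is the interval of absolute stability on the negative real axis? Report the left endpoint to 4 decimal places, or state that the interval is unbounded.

z∈(-1.7105,0).

Set f=λy, z=hλ:
  k1=λy_n ⇒ h·k1=z·y_n;  k2=λ(1+2/5z)y_n ⇒ h·k2=z(1+2/5z)y_n
  y_{n+1}/y_n = 1 − 6/13z + 19/13z(1+2/5z) = 1 + z + 38/65z²
  Hence R(z) = 1 + z + 38/65z².

Find x<0 with |R(x)|<1.
x=-1.41: |R|=0.7523
R=1: x+38/65x²=0 ⇒ x=−65/38=-1.7105; min R=1−1/(4·38/65)=0.5724>−1
Confirm numerically:
  x=-1.150: |R|=0.62315 <1
  x=-1.041: |R|=0.59254 <1
  x=-1.035: |R|=0.59125 <1
  x=-1.029: |R|=0.59001 <1
  x=-2.264: |R|=1.73256 >1
  x=-2.222: |R|=1.66441 >1
  x=-2.148: |R|=1.54936 >1
Interval (-1.7105, 0).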